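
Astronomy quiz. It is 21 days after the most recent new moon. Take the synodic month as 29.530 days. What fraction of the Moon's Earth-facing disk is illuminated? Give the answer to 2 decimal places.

Phase angle: θ = 360°·(21 d)/(29.530 d) = 256.0°.
cos 256.0° = (-0.242), so f = (1 − (-0.242))/2 = 0.621.

0.62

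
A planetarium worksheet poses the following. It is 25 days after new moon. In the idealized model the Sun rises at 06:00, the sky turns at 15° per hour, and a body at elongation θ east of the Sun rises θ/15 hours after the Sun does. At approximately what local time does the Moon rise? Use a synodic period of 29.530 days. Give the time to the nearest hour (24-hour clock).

02:00

Elongation θ = 360° × 25/29.530 ≈ 304.8°.
At 15° of sky rotation per hour, 304.8° corresponds to a 20.32 h lag.
06:00 + 20.32 h ≈ 02:19 → 02:00 to the nearest hour.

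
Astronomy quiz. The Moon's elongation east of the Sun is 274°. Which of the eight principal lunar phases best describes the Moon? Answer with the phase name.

The last quarter sector spans roughly 248°–292°; 274° falls inside it.

last quarter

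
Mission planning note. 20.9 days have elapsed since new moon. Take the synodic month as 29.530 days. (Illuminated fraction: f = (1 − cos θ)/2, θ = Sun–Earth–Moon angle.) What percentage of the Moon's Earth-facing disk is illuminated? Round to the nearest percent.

Elongation θ = 360° × 20.9/29.530 ≈ 254.8°.
cos 254.8° = (-0.262), so f = (1 − (-0.262))/2 = 0.631, so 63%.

63%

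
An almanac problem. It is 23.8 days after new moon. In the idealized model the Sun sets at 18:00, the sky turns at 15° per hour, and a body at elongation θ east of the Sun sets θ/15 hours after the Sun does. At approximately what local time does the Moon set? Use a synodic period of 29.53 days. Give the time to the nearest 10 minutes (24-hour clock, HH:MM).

Elongation θ = 360° × 23.8/29.53 ≈ 290.1°.
Delay after the Sun = 290.1° / (15°/h) ≈ 19.34 h.
18:00 + 19.343 h ≈ 13:21 → 13:20 to the nearest ten minutes.

13:20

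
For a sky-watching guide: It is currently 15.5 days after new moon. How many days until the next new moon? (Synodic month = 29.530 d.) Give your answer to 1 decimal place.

One full lunation from the last new moon is 29.530 d; remaining = 29.530 − 15.5 = 14.030 d.

14.0 days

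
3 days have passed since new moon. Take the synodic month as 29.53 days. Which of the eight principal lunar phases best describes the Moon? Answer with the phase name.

θ ≈ 360° × 3/29.53 = 37°, which falls in the waxing crescent sector.

waxing crescent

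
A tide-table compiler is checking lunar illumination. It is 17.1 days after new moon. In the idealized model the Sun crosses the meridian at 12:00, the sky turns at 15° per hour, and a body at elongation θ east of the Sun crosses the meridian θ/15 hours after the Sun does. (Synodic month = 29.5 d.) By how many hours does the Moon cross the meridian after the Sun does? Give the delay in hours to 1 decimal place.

The Moon has covered 17.1/29.5 of its cycle, so θ ≈ 360° × 17.1/29.5 = 208.7°.
At 15° of sky rotation per hour, 208.7° corresponds to a 13.91 h lag.
So the Moon crosses the meridian 13.91 h after the Sun.

13.9 h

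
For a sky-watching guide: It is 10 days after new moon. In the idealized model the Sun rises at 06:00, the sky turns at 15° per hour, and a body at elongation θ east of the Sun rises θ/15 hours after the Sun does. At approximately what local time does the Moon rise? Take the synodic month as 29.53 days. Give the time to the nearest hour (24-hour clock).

14:00

The Moon has covered 10/29.53 of its cycle, so θ ≈ 360° × 10/29.53 = 121.9°.
The Moon trails the Sun by θ/15 = 121.9/15 ≈ 8.13 hours.
06:00 + 8.13 h ≈ 14:08 → 14:00 to the nearest hour.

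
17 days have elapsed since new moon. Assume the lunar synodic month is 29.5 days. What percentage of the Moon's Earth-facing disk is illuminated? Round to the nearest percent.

94%

Elongation θ = 360° × 17/29.5 ≈ 207.5°.
cos 207.5° = (-0.887), so f = (1 − (-0.887))/2 = 0.944, so 94%.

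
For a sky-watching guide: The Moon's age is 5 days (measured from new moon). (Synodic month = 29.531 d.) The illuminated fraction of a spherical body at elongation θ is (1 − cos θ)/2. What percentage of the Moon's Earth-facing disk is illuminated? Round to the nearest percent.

Elongation θ = 360° × 5/29.531 ≈ 61.0°.
With cos θ = 0.486, the lit fraction is (1 − 0.486)/2 ≈ 0.257, so 26%.

26%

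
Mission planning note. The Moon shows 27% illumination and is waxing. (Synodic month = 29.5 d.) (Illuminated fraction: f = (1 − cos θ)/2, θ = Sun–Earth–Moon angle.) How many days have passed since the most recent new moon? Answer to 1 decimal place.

5.1 days

cos θ = 1 − 2f = 0.460, giving a principal value of 62.6°.
Waxing ⇒ before full, so θ = 62.6°.
That fraction of the synodic month is 62.6/360 × 29.5 d ≈ 5.13 d.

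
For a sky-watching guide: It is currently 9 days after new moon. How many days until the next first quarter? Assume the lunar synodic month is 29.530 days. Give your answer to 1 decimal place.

First quarter is 0.25 of the way through the cycle: age 0.25 × 29.530 = 7.383 d.
This lunation's first quarter (7.383 d) has passed, so add one period: 36.913 − 9 = 27.913 days.

27.9 days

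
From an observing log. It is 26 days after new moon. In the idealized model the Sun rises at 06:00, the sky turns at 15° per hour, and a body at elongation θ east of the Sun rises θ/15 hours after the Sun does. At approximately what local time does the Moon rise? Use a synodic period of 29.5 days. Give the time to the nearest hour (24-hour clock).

03:00

Phase angle: θ = 360°·(26 d)/(29.5 d) = 317.3°.
At 15° of sky rotation per hour, 317.3° corresponds to a 21.15 h lag.
06:00 + 21.15 h ≈ 03:09 → 03:00 to the nearest hour.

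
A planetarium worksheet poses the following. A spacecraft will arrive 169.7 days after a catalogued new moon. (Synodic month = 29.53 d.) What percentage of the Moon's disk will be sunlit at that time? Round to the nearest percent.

51%

Reduce mod P: 169.7 − 5×29.53 = 22.05 d into the current lunation.
Elongation θ = 360° × 22.05/29.53 ≈ 268.8°.
Illuminated fraction = (1 − cos 268.8°)/2 = (1 − (-0.021))/2 ≈ 0.510, so 51%.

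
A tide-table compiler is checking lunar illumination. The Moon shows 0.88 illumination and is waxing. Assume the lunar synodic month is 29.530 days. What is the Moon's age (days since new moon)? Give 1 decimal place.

11.4 days

cos θ = 1 − 2f = -0.760, giving a principal value of 139.5°.
Waxing ⇒ before full, so θ = 139.5°.
That fraction of the synodic month is 139.5/360 × 29.530 d ≈ 11.44 d.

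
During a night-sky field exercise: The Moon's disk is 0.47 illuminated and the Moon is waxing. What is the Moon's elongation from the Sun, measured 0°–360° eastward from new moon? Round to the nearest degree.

87°

From f = (1 − cos θ)/2: cos θ = 1 − 2×0.47 = 0.060; arccos → 86.6°.
Waxing ⇒ before full, so θ = 86.6°.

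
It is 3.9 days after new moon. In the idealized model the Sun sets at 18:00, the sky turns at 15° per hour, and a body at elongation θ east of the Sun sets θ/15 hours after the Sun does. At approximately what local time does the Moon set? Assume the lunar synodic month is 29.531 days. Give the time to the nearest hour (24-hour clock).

The Moon has covered 3.9/29.531 of its cycle, so θ ≈ 360° × 3.9/29.531 = 47.5°.
At 15° of sky rotation per hour, 47.5° corresponds to a 3.17 h lag.
18:00 + 3.17 h ≈ 21:10 → 21:00 to the nearest hour.

21:00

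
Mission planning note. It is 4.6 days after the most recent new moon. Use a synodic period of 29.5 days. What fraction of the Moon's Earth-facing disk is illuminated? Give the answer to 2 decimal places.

The Moon has covered 4.6/29.5 of its cycle, so θ ≈ 360° × 4.6/29.5 = 56.1°.
cos 56.1° = 0.557, so f = (1 − 0.557)/2 = 0.221.

0.22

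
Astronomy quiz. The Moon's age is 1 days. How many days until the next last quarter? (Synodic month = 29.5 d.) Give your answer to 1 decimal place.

21.1 days

Last quarter occurs at elongation 270°, i.e. at age 29.5 × 270/360 = 22.125 d.
That is 22.125 − 1 = 21.125 days ahead.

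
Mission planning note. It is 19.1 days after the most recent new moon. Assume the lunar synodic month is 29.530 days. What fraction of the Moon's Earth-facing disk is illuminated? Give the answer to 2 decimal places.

0.80

Phase angle: θ = 360°·(19.1 d)/(29.530 d) = 232.8°.
With cos θ = (-0.604), the lit fraction is (1 − (-0.604))/2 ≈ 0.802.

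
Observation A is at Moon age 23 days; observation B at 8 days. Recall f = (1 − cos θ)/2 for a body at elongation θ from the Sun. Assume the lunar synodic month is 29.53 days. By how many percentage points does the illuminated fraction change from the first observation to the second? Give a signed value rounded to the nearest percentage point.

θ₁ = 360° × 23/29.53 = 280.4°, f₁ = (1 − cos θ₁)/2 = 0.410.
θ₂ = 360° × 8/29.53 = 97.5°, f₂ = (1 − cos θ₂)/2 = 0.566.
Change = f₂ − f₁ = +0.156 → +16 percentage points.

+16 pp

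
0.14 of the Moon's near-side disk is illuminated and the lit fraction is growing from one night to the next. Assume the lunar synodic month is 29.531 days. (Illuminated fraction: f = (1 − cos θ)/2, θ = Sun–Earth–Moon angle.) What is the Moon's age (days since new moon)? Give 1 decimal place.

3.6 days

Invert f = (1 − cos θ)/2 to get cos θ = 1 − 2(0.14) = 0.720, hence θ₀ = arccos 0.720 = 43.9°.
Before full moon the principal value applies: θ = 43.9°.
That fraction of the synodic month is 43.9/360 × 29.531 d ≈ 3.60 d.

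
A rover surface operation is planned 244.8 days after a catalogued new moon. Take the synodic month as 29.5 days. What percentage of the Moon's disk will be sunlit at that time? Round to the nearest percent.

65%

Reduce mod P: 244.8 − 8×29.5 = 8.80 d into the current lunation.
Elongation θ = 360° × 8.80/29.5 ≈ 107.4°.
cos 107.4° = (-0.299), so f = (1 − (-0.299))/2 = 0.649, so 65%.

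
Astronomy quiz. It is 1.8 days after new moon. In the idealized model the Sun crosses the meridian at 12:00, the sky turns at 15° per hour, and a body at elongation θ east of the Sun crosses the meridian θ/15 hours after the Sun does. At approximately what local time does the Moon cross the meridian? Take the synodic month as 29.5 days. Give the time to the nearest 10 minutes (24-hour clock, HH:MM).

13:30

Phase angle: θ = 360°·(1.8 d)/(29.5 d) = 22.0°.
Delay after the Sun = 22.0° / (15°/h) ≈ 1.46 h.
12:00 + 1.464 h ≈ 13:28 → 13:30 to the nearest ten minutes.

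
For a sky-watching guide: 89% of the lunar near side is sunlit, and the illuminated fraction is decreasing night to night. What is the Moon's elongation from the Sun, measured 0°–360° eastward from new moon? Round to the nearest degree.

219°

Invert f = (1 − cos θ)/2 to get cos θ = 1 − 2(0.89) = -0.780, hence θ₀ = arccos -0.780 = 141.3°.
Waning ⇒ past full, so θ = 360° − 141.3° = 218.7°.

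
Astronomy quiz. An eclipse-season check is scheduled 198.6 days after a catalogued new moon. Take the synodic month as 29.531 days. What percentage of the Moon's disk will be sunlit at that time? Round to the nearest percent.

58%

Reduce mod P: 198.6 − 6×29.531 = 21.41 d into the current lunation.
Phase angle: θ = 360°·(21.41 d)/(29.531 d) = 261.0°.
Illuminated fraction = (1 − cos 261.0°)/2 = (1 − (-0.156))/2 ≈ 0.578, so 58%.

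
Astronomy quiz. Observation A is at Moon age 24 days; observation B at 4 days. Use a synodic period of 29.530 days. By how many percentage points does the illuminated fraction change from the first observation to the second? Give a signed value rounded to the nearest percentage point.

First observation: θ = 360°·24/29.530 = 292.6°, so f = 0.308.
Second observation: θ = 48.8°, f = 0.170.
Δf = 0.170 − 0.308 = -0.138, i.e. -14 pp.

-14 percentage points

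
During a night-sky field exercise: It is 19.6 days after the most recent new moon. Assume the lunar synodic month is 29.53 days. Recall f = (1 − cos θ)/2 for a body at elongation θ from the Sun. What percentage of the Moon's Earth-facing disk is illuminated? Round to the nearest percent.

76%

Phase angle: θ = 360°·(19.6 d)/(29.53 d) = 238.9°.
Illuminated fraction = (1 − cos 238.9°)/2 = (1 − (-0.516))/2 ≈ 0.758, so 76%.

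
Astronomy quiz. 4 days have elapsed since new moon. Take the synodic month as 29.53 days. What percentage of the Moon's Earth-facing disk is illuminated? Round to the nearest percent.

17%

Phase angle: θ = 360°·(4 d)/(29.53 d) = 48.8°.
cos 48.8° = 0.659, so f = (1 − 0.659)/2 = 0.170, so 17%.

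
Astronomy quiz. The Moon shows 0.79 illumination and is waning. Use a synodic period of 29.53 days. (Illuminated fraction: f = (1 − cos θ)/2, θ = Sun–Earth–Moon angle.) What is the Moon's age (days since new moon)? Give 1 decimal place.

From f = (1 − cos θ)/2: cos θ = 1 − 2×0.79 = -0.580; arccos → 125.5°.
Waning ⇒ past full, so θ = 360° − 125.5° = 234.5°.
Age = 29.53 × 234.5°/360° ≈ 19.24 days.

19.2 days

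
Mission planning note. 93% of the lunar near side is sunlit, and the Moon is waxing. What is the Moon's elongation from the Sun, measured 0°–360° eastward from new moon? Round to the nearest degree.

cos θ = 1 − 2f = -0.860, giving a principal value of 149.3°.
Waxing ⇒ before full, so θ = 149.3°.

149°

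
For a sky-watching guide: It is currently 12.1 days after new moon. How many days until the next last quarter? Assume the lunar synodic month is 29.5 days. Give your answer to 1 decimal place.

Last quarter occurs at elongation 270°, i.e. at age 29.5 × 270/360 = 22.125 d.
That is 22.125 − 12.1 = 10.025 days ahead.

10.0 days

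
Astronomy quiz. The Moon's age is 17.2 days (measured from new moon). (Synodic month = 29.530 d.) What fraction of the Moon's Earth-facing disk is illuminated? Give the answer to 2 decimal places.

0.93

Elongation θ = 360° × 17.2/29.530 ≈ 209.7°.
cos 209.7° = (-0.869), so f = (1 − (-0.869))/2 = 0.934.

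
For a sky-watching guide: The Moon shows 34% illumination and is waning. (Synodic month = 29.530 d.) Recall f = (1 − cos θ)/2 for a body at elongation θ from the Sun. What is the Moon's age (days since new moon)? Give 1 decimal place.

23.7 days

cos θ = 1 − 2f = 0.320, giving a principal value of 71.3°.
Waning ⇒ past full, so θ = 360° − 71.3° = 288.7°.
That fraction of the synodic month is 288.7/360 × 29.530 d ≈ 23.68 d.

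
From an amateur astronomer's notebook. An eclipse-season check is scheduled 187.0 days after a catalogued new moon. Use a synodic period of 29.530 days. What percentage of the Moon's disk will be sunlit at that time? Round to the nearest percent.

75%

187.0/29.530 = 6.333 lunations, so 6 complete cycles and 9.82 d into the next.
The Moon has covered 9.82/29.530 of its cycle, so θ ≈ 360° × 9.82/29.530 = 119.7°.
cos 119.7° = (-0.496), so f = (1 − (-0.496))/2 = 0.748, so 75%.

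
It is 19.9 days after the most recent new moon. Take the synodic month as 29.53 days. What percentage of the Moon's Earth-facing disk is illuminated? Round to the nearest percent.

Elongation θ = 360° × 19.9/29.53 ≈ 242.6°.
With cos θ = (-0.460), the lit fraction is (1 − (-0.460))/2 ≈ 0.730, so 73%.

73%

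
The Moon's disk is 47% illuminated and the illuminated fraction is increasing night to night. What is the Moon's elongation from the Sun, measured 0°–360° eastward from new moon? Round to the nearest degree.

Invert f = (1 − cos θ)/2 to get cos θ = 1 − 2(0.47) = 0.060, hence θ₀ = arccos 0.060 = 86.6°.
The Moon is waxing (0°–180°), so θ = 86.6° directly.

87°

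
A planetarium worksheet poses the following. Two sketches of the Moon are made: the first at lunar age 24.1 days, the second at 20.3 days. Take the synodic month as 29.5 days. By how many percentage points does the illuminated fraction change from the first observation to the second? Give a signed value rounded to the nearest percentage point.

θ₁ = 360° × 24.1/29.5 = 294.1°, f₁ = (1 − cos θ₁)/2 = 0.296.
θ₂ = 360° × 20.3/29.5 = 247.7°, f₂ = (1 − cos θ₂)/2 = 0.689.
Change = f₂ − f₁ = +0.394 → +39 percentage points.

+39 pp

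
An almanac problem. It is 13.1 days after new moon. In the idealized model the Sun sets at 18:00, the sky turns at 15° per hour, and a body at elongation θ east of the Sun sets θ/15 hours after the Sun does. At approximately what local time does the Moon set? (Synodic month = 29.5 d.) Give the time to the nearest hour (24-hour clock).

05:00

Phase angle: θ = 360°·(13.1 d)/(29.5 d) = 159.9°.
Delay after the Sun = 159.9° / (15°/h) ≈ 10.66 h.
18:00 + 10.66 h ≈ 04:39 → 05:00 to the nearest hour.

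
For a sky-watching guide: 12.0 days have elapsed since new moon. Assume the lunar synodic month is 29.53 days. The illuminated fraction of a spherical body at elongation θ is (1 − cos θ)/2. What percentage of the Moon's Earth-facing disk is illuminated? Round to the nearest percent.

The Moon has covered 12.0/29.53 of its cycle, so θ ≈ 360° × 12.0/29.53 = 146.3°.
With cos θ = (-0.832), the lit fraction is (1 − (-0.832))/2 ≈ 0.916, so 92%.

92%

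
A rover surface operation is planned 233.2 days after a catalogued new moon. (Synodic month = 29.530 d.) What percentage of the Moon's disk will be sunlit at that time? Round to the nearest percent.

10%

233.2 d spans 7 complete synodic months (7 × 29.530 = 206.71 d) plus 26.49 d.
Elongation θ = 360° × 26.49/29.530 ≈ 322.9°.
With cos θ = 0.798, the lit fraction is (1 − 0.798)/2 ≈ 0.101, so 10%.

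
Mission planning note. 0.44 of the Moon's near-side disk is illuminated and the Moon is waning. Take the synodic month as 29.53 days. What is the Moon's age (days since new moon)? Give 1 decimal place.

22.7 days

cos θ = 1 − 2f = 0.120, giving a principal value of 83.1°.
Waning ⇒ past full, so θ = 360° − 83.1° = 276.9°.
That fraction of the synodic month is 276.9/360 × 29.53 d ≈ 22.71 d.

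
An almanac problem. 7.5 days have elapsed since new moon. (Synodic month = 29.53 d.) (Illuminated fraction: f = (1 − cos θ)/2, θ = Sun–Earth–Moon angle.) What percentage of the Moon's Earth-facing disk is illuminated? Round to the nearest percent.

51%

The Moon has covered 7.5/29.53 of its cycle, so θ ≈ 360° × 7.5/29.53 = 91.4°.
cos 91.4° = (-0.025), so f = (1 − (-0.025))/2 = 0.512, so 51%.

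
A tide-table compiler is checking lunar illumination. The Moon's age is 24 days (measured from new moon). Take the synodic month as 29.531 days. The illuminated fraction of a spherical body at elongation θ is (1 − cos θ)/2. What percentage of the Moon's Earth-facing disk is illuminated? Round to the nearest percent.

The Moon has covered 24/29.531 of its cycle, so θ ≈ 360° × 24/29.531 = 292.6°.
With cos θ = 0.384, the lit fraction is (1 − 0.384)/2 ≈ 0.308, so 31%.

31%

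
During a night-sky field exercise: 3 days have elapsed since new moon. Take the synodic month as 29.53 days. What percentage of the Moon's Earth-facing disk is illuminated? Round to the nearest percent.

10%

Phase angle: θ = 360°·(3 d)/(29.53 d) = 36.6°.
cos 36.6° = 0.803, so f = (1 − 0.803)/2 = 0.098, so 10%.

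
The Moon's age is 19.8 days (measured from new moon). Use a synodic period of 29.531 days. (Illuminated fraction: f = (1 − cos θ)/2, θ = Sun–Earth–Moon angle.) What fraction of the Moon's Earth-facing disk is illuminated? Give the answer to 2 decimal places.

The Moon has covered 19.8/29.531 of its cycle, so θ ≈ 360° × 19.8/29.531 = 241.4°.
cos 241.4° = (-0.479), so f = (1 − (-0.479))/2 = 0.740.

0.74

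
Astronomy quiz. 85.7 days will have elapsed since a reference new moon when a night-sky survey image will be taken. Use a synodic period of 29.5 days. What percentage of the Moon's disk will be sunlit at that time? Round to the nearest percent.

9%

Reduce mod P: 85.7 − 2×29.5 = 26.70 d into the current lunation.
Phase angle: θ = 360°·(26.70 d)/(29.5 d) = 325.8°.
Illuminated fraction = (1 − cos 325.8°)/2 = (1 − 0.827)/2 ≈ 0.086, so 9%.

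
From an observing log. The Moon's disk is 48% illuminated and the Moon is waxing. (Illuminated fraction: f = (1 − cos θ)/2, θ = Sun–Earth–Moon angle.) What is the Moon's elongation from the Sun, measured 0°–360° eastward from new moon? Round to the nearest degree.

88°

cos θ = 1 − 2f = 0.040, giving a principal value of 87.7°.
Before full moon the principal value applies: θ = 87.7°.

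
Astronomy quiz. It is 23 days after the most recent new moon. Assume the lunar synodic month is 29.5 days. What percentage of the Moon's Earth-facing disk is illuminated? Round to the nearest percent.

41%

Phase angle: θ = 360°·(23 d)/(29.5 d) = 280.7°.
With cos θ = 0.185, the lit fraction is (1 − 0.185)/2 ≈ 0.407, so 41%.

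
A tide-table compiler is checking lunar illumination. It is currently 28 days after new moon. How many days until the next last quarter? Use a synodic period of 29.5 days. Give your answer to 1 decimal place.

23.6 days

Last quarter is 0.75 of the way through the cycle: age 0.75 × 29.5 = 22.125 d.
Already past this cycle's last quarter; the next is at 22.125 + 29.5 = 51.625 d, so 51.625 − 28 = 23.625 days.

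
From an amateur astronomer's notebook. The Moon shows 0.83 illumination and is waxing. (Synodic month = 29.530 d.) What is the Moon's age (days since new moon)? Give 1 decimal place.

10.8 days

cos θ = 1 − 2f = -0.660, giving a principal value of 131.3°.
Before full moon the principal value applies: θ = 131.3°.
At 360°/29.530 d per day, 131.3° corresponds to 10.77 days.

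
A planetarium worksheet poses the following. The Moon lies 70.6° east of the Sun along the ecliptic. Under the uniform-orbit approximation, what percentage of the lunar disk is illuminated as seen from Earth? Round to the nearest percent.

33%

cos 70.6° = 0.332, so f = (1 − 0.332)/2 = 0.334, i.e. 33%.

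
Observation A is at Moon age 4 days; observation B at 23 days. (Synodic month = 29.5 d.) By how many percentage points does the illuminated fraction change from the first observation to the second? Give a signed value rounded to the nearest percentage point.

+24 pp

θ₁ = 360° × 4/29.5 = 48.8°, f₁ = (1 − cos θ₁)/2 = 0.171.
θ₂ = 360° × 23/29.5 = 280.7°, f₂ = (1 − cos θ₂)/2 = 0.407.
Change = f₂ − f₁ = +0.237 → +24 percentage points.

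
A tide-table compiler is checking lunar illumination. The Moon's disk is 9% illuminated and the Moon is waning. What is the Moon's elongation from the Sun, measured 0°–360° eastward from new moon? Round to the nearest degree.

325°

From f = (1 − cos θ)/2: cos θ = 1 − 2×0.09 = 0.820; arccos → 34.9°.
Waning ⇒ past full, so θ = 360° − 34.9° = 325.1°.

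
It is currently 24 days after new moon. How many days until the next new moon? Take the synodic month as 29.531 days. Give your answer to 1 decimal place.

5.5 days

The next new moon completes the synodic month: 29.531 − 24 = 5.531 days.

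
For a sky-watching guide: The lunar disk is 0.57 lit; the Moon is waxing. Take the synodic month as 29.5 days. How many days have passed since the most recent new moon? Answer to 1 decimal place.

Invert f = (1 − cos θ)/2 to get cos θ = 1 − 2(0.57) = -0.140, hence θ₀ = arccos -0.140 = 98.0°.
The Moon is waxing (0°–180°), so θ = 98.0° directly.
Age = 29.5 × 98.0°/360° ≈ 8.03 days.

8.0 days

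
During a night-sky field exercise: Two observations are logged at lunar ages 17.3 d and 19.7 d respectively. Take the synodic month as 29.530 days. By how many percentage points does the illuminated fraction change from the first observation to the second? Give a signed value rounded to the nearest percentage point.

θ₁ = 360° × 17.3/29.530 = 210.9°, f₁ = (1 − cos θ₁)/2 = 0.929.
θ₂ = 360° × 19.7/29.530 = 240.2°, f₂ = (1 − cos θ₂)/2 = 0.749.
Change = f₂ − f₁ = -0.180 → -18 percentage points.

-18 pp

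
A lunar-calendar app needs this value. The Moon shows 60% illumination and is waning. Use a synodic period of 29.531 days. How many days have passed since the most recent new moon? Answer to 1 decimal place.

21.2 days

From f = (1 − cos θ)/2: cos θ = 1 − 2×0.60 = -0.200; arccos → 101.5°.
Since the Moon is past full (waning), take the reflex angle: θ = 360° − 101.5° = 258.5°.
That fraction of the synodic month is 258.5/360 × 29.531 d ≈ 21.20 d.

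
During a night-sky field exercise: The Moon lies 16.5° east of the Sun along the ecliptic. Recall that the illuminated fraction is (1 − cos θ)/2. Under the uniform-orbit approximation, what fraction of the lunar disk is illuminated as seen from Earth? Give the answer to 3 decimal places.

Half-versine of 16.5°: (1 − 0.959)/2 = 0.021.

0.021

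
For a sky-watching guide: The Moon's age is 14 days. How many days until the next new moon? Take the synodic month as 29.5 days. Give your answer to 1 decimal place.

The next new moon completes the synodic month: 29.5 − 14 = 15.500 days.

15.5 days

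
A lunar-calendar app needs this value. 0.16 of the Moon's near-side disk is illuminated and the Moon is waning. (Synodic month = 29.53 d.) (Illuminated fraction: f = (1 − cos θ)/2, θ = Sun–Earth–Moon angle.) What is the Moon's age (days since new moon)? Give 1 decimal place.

From f = (1 − cos θ)/2: cos θ = 1 − 2×0.16 = 0.680; arccos → 47.2°.
Since the Moon is past full (waning), take the reflex angle: θ = 360° − 47.2° = 312.8°.
Age = 29.53 × 312.8°/360° ≈ 25.66 days.

25.7 days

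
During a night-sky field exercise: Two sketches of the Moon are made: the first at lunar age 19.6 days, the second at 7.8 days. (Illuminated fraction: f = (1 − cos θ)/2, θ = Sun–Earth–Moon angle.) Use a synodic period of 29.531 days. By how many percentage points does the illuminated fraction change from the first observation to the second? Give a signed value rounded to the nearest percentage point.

θ₁ = 360° × 19.6/29.531 = 238.9°, f₁ = (1 − cos θ₁)/2 = 0.758.
θ₂ = 360° × 7.8/29.531 = 95.1°, f₂ = (1 − cos θ₂)/2 = 0.544.
Change = f₂ − f₁ = -0.214 → -21 percentage points.

-21 pp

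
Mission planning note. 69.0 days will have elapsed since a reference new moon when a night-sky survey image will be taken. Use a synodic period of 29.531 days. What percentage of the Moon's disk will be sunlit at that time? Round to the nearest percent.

69.0/29.531 = 2.337 lunations, so 2 complete cycles and 9.94 d into the next.
Phase angle: θ = 360°·(9.94 d)/(29.531 d) = 121.1°.
cos 121.1° = (-0.517), so f = (1 − (-0.517))/2 = 0.759, so 76%.

76%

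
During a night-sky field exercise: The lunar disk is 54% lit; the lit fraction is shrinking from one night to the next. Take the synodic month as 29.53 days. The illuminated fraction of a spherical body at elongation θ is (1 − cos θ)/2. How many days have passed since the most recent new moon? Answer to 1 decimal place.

21.8 days

Invert f = (1 − cos θ)/2 to get cos θ = 1 − 2(0.54) = -0.080, hence θ₀ = arccos -0.080 = 94.6°.
Waning ⇒ past full, so θ = 360° − 94.6° = 265.4°.
At 360°/29.53 d per day, 265.4° corresponds to 21.77 days.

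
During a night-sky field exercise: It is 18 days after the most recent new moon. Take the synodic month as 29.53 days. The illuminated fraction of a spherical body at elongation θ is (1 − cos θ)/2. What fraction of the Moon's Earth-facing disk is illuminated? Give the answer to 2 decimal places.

0.89

The Moon has covered 18/29.53 of its cycle, so θ ≈ 360° × 18/29.53 = 219.4°.
With cos θ = (-0.772), the lit fraction is (1 − (-0.772))/2 ≈ 0.886.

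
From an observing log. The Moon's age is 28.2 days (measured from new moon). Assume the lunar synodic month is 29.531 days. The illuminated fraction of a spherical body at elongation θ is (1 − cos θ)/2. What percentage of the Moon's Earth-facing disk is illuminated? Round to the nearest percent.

Elongation θ = 360° × 28.2/29.531 ≈ 343.8°.
With cos θ = 0.960, the lit fraction is (1 − 0.960)/2 ≈ 0.020, so 2%.

2%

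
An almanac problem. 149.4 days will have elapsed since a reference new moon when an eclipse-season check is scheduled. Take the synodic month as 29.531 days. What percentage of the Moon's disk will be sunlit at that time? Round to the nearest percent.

149.4/29.531 = 5.059 lunations, so 5 complete cycles and 1.75 d into the next.
Phase angle: θ = 360°·(1.75 d)/(29.531 d) = 21.3°.
With cos θ = 0.932, the lit fraction is (1 − 0.932)/2 ≈ 0.034, so 3%.

3%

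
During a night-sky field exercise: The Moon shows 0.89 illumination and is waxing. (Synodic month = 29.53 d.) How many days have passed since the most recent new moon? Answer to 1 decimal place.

11.6 days

Invert f = (1 − cos θ)/2 to get cos θ = 1 − 2(0.89) = -0.780, hence θ₀ = arccos -0.780 = 141.3°.
Before full moon the principal value applies: θ = 141.3°.
That fraction of the synodic month is 141.3/360 × 29.53 d ≈ 11.59 d.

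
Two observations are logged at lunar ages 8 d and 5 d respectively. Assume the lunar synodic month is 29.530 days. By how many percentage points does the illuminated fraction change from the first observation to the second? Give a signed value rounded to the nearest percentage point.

-31 pp

θ₁ = 360° × 8/29.530 = 97.5°, f₁ = (1 − cos θ₁)/2 = 0.566.
θ₂ = 360° × 5/29.530 = 61.0°, f₂ = (1 − cos θ₂)/2 = 0.257.
Change = f₂ − f₁ = -0.308 → -31 percentage points.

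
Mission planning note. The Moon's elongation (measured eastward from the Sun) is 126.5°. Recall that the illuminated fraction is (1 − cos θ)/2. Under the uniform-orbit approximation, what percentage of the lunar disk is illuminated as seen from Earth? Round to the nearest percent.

80%

cos 126.5° = (-0.595), so f = (1 − (-0.595))/2 = 0.797, i.e. 80%.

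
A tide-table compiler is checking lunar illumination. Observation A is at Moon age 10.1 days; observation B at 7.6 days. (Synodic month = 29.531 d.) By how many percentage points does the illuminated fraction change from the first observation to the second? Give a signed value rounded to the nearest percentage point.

θ₁ = 360° × 10.1/29.531 = 123.1°, f₁ = (1 − cos θ₁)/2 = 0.773.
θ₂ = 360° × 7.6/29.531 = 92.6°, f₂ = (1 − cos θ₂)/2 = 0.523.
Change = f₂ − f₁ = -0.250 → -25 percentage points.

-25 percentage points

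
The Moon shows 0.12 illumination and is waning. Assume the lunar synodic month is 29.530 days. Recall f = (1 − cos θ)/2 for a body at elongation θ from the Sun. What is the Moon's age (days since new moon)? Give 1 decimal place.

From f = (1 − cos θ)/2: cos θ = 1 − 2×0.12 = 0.760; arccos → 40.5°.
Since the Moon is past full (waning), take the reflex angle: θ = 360° − 40.5° = 319.5°.
At 360°/29.530 d per day, 319.5° corresponds to 26.20 days.

26.2 days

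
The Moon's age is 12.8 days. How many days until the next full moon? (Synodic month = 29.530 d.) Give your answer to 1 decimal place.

Full moon is 0.5 of the way through the cycle: age 0.5 × 29.530 = 14.765 d.
So 1.965 days remain (14.765 − 12.8).

2.0 days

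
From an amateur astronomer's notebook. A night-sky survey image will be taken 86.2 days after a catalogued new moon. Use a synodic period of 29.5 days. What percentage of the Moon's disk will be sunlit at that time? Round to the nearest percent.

6%

86.2 d spans 2 complete synodic months (2 × 29.5 = 59.00 d) plus 27.20 d.
Elongation θ = 360° × 27.20/29.5 ≈ 331.9°.
Illuminated fraction = (1 − cos 331.9°)/2 = (1 − 0.882)/2 ≈ 0.059, so 6%.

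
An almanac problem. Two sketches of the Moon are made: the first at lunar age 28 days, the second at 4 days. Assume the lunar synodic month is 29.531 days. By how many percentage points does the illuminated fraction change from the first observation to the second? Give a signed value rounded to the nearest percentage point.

+14 percentage points

First observation: θ = 360°·28/29.531 = 341.3°, so f = 0.026.
Second observation: θ = 48.8°, f = 0.170.
Δf = 0.170 − 0.026 = +0.144, i.e. +14 pp.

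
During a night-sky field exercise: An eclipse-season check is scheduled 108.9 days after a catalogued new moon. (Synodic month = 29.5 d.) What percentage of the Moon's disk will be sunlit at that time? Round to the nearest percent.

68%

108.9/29.5 = 3.692 lunations, so 3 complete cycles and 20.40 d into the next.
Phase angle: θ = 360°·(20.40 d)/(29.5 d) = 248.9°.
Illuminated fraction = (1 − cos 248.9°)/2 = (1 − (-0.359))/2 ≈ 0.680, so 68%.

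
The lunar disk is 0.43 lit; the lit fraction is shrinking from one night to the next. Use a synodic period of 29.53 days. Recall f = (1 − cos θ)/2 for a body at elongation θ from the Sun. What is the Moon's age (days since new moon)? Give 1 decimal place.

From f = (1 − cos θ)/2: cos θ = 1 − 2×0.43 = 0.140; arccos → 82.0°.
A waning Moon lies in 180°–360°, so θ = 360° − 82.0° = 278.0°.
At 360°/29.53 d per day, 278.0° corresponds to 22.81 days.

22.8 days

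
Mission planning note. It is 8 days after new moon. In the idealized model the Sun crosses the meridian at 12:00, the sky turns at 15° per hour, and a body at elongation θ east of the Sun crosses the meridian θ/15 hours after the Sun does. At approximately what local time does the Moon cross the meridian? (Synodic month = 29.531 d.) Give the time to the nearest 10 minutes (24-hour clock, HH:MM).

18:30

Elongation θ = 360° × 8/29.531 ≈ 97.5°.
The Moon trails the Sun by θ/15 = 97.5/15 ≈ 6.50 hours.
12:00 + 6.502 h ≈ 18:30 → 18:30 to the nearest ten minutes.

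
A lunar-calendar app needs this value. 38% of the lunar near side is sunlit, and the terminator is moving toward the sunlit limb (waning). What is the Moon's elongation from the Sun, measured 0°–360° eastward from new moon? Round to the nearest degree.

From f = (1 − cos θ)/2: cos θ = 1 − 2×0.38 = 0.240; arccos → 76.1°.
Waning ⇒ past full, so θ = 360° − 76.1° = 283.9°.

284°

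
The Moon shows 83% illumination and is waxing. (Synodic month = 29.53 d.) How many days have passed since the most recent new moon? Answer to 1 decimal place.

Invert f = (1 − cos θ)/2 to get cos θ = 1 − 2(0.83) = -0.660, hence θ₀ = arccos -0.660 = 131.3°.
Waxing ⇒ before full, so θ = 131.3°.
Age = 29.53 × 131.3°/360° ≈ 10.77 days.

10.8 days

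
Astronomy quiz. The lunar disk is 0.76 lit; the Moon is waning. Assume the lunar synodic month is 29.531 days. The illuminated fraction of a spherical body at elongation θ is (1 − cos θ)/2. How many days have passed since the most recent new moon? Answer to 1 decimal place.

cos θ = 1 − 2f = -0.520, giving a principal value of 121.3°.
A waning Moon lies in 180°–360°, so θ = 360° − 121.3° = 238.7°.
At 360°/29.531 d per day, 238.7° corresponds to 19.58 days.

19.6 days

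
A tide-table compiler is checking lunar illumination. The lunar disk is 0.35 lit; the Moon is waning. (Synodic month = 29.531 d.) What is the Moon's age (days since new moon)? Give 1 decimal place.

23.6 days

Invert f = (1 − cos θ)/2 to get cos θ = 1 − 2(0.35) = 0.300, hence θ₀ = arccos 0.300 = 72.5°.
A waning Moon lies in 180°–360°, so θ = 360° − 72.5° = 287.5°.
That fraction of the synodic month is 287.5/360 × 29.531 d ≈ 23.58 d.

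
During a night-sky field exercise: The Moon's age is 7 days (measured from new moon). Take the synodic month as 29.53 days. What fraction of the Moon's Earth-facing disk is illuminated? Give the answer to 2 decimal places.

Elongation θ = 360° × 7/29.53 ≈ 85.3°.
With cos θ = 0.081, the lit fraction is (1 − 0.081)/2 ≈ 0.459.

0.46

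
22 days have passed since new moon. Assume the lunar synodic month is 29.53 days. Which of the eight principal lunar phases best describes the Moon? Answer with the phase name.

last quarter

θ ≈ 360° × 22/29.53 = 268°, which falls in the last quarter sector.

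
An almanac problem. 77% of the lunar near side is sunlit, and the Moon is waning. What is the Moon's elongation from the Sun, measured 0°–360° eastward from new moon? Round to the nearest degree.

237°

cos θ = 1 − 2f = -0.540, giving a principal value of 122.7°.
Since the Moon is past full (waning), take the reflex angle: θ = 360° − 122.7° = 237.3°.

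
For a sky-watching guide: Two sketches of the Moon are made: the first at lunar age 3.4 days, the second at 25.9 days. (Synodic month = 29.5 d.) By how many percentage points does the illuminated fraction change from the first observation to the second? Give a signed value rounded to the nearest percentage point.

+1 pp

θ₁ = 360° × 3.4/29.5 = 41.5°, f₁ = (1 − cos θ₁)/2 = 0.125.
θ₂ = 360° × 25.9/29.5 = 316.1°, f₂ = (1 − cos θ₂)/2 = 0.140.
Change = f₂ − f₁ = +0.014 → +1 percentage points.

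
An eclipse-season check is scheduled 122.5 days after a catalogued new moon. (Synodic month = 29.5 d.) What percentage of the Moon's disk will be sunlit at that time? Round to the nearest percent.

Reduce mod P: 122.5 − 4×29.5 = 4.50 d into the current lunation.
Phase angle: θ = 360°·(4.50 d)/(29.5 d) = 54.9°.
cos 54.9° = 0.575, so f = (1 − 0.575)/2 = 0.213, so 21%.

21%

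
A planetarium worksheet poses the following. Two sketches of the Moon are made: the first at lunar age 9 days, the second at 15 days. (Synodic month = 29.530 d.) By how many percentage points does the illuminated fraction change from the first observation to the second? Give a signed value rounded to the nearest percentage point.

θ₁ = 360° × 9/29.530 = 109.7°, f₁ = (1 − cos θ₁)/2 = 0.669.
θ₂ = 360° × 15/29.530 = 182.9°, f₂ = (1 − cos θ₂)/2 = 0.999.
Change = f₂ − f₁ = +0.331 → +33 percentage points.

+33 percentage points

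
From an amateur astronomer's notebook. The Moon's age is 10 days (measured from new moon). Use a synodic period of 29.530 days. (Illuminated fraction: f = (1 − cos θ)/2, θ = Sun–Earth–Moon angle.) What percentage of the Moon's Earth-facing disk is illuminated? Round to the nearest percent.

Elongation θ = 360° × 10/29.530 ≈ 121.9°.
cos 121.9° = (-0.529), so f = (1 − (-0.529))/2 = 0.764, so 76%.

76%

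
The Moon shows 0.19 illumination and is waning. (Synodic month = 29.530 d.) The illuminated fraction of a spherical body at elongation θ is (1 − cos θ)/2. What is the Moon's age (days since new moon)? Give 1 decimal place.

From f = (1 − cos θ)/2: cos θ = 1 − 2×0.19 = 0.620; arccos → 51.7°.
Waning ⇒ past full, so θ = 360° − 51.7° = 308.3°.
At 360°/29.530 d per day, 308.3° corresponds to 25.29 days.

25.3 days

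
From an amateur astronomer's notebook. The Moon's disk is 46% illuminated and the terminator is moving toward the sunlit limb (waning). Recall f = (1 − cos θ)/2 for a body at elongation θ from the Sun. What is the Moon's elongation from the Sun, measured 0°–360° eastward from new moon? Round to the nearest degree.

275°

cos θ = 1 − 2f = 0.080, giving a principal value of 85.4°.
Waning ⇒ past full, so θ = 360° − 85.4° = 274.6°.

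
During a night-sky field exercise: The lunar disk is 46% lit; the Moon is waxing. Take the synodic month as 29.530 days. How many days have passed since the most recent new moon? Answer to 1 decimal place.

7.0 days

Invert f = (1 − cos θ)/2 to get cos θ = 1 − 2(0.46) = 0.080, hence θ₀ = arccos 0.080 = 85.4°.
Waxing ⇒ before full, so θ = 85.4°.
At 360°/29.530 d per day, 85.4° corresponds to 7.01 days.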